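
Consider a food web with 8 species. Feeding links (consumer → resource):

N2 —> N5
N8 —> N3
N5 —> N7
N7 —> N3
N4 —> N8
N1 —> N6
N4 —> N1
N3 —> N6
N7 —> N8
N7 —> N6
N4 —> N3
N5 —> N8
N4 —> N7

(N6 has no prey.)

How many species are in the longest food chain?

6 species

One longest chain: N6 → N3 → N8 → N7 → N5 → N2.
It has 6 species and 5 links.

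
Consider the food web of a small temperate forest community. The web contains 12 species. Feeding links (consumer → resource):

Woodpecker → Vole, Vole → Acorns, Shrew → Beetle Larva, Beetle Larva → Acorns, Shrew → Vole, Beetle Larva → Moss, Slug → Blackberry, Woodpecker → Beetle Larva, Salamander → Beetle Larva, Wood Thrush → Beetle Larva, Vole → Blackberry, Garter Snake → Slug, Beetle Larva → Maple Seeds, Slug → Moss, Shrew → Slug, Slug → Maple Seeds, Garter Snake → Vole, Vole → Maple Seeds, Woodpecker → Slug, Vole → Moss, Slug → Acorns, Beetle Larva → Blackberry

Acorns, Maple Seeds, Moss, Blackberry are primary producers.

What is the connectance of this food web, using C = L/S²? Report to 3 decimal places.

C = 0.153

The web has S = 12 species and L = 22 feeding links.
C = L / S² = 22 / 144 = 0.1528 ≈ 0.153.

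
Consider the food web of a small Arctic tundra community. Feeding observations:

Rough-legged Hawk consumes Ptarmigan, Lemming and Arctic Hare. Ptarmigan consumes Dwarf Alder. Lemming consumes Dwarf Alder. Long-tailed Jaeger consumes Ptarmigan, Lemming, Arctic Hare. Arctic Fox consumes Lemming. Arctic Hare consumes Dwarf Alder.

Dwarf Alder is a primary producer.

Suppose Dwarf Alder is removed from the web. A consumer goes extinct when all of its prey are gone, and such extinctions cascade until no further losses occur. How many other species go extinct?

Remove Dwarf Alder.
Round 1: Ptarmigan (all prey gone), Arctic Hare (all prey gone), Lemming (all prey gone) → extinct.
Round 2: Arctic Fox (all prey gone), Long-tailed Jaeger (all prey gone), Rough-legged Hawk (all prey gone) → extinct.
No further losses. Total secondary extinctions: 6.

6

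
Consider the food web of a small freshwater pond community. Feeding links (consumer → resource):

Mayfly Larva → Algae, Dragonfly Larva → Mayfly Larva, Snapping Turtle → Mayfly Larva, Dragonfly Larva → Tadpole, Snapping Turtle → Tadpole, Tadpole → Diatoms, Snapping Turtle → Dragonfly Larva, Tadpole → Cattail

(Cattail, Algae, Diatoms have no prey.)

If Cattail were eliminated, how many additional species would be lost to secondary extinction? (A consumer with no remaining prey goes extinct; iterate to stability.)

0

Remove Cattail.
Every predator of it retains at least one other prey: Tadpole still has Diatoms.
No consumer loses all prey, so no secondary extinctions occur.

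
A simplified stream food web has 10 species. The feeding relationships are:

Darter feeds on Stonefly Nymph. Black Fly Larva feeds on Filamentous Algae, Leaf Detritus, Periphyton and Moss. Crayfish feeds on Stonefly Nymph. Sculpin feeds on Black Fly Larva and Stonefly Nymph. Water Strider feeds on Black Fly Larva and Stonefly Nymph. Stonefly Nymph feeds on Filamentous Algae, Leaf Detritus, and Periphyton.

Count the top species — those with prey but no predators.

4

Top species (has prey, but nothing eats it): Sculpin, Crayfish, Darter, Water Strider.
Count: 4.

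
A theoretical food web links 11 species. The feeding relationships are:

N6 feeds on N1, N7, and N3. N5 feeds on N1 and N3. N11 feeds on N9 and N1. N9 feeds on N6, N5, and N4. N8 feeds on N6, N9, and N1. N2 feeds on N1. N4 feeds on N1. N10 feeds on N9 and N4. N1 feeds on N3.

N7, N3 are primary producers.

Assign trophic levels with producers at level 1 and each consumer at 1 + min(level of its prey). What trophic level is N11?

Trophic level 3

N3 is a producer → level 1.
N1 eats N3 → level 2.
N11 eats N1 → level 3.
No prey of N11 is below level 2, so 3 is the minimum.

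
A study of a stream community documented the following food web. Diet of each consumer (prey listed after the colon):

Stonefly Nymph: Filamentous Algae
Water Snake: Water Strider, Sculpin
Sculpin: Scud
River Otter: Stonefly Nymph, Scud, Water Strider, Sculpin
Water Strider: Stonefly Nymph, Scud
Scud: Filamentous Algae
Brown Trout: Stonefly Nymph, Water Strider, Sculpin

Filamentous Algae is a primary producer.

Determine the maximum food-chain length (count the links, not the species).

One longest chain: Filamentous Algae → Stonefly Nymph → Water Strider → River Otter.
It has 4 species and 3 links.

3 links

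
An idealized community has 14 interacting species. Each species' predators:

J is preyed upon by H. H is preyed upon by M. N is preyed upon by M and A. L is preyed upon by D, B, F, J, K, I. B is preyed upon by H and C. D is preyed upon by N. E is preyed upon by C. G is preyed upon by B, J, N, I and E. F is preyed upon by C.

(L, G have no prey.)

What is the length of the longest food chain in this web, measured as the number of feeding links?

One longest chain: L → D → N → M.
It has 4 species and 3 links.

3 links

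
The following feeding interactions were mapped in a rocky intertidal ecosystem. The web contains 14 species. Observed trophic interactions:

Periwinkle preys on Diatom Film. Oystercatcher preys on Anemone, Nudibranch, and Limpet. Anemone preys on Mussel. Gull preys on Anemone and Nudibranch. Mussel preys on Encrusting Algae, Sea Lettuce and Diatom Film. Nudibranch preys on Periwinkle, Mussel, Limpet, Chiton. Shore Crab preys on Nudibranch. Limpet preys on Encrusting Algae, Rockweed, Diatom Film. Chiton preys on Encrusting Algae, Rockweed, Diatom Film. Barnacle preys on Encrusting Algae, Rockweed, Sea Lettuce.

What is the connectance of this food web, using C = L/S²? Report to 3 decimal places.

C = 0.122

The web has S = 14 species and L = 24 feeding links.
C = L / S² = 24 / 196 = 0.1224 ≈ 0.122.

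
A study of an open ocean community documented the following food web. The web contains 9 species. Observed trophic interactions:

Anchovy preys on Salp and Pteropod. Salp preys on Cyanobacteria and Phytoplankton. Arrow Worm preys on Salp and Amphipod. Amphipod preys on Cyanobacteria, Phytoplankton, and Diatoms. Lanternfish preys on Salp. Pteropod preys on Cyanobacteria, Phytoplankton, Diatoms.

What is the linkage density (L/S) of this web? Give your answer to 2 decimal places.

There are L = 13 links among S = 9 species.
L/S = 13/9 = 1.4444 ≈ 1.44.

L/S = 1.44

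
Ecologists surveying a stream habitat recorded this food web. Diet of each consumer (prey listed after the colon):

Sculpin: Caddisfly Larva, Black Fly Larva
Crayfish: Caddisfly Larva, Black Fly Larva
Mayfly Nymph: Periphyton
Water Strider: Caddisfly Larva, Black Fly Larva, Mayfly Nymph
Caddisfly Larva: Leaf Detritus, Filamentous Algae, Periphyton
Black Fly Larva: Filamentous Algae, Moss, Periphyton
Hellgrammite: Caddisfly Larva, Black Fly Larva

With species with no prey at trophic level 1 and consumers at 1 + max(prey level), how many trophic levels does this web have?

3

Basal resources (level 1): Leaf Detritus, Filamentous Algae, Moss, Periphyton.
Leaf Detritus → Caddisfly Larva → Hellgrammite gives Hellgrammite level 3.
No species has a prey at level 3, so no species reaches level 4.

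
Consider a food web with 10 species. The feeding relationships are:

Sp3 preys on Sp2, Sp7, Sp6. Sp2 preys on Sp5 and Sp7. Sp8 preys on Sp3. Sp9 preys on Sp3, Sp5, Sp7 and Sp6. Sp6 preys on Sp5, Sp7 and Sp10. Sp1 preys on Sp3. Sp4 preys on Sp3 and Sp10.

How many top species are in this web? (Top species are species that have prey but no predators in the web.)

4

Top species (has prey, but nothing eats it): Sp9, Sp4, Sp1, Sp8.
Count: 4.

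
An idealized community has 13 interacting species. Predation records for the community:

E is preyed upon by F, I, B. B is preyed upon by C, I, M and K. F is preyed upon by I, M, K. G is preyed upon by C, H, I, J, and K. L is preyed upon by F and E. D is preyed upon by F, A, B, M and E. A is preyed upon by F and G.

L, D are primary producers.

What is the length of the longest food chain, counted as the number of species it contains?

4 species

One longest chain: D → A → F → I.
It has 4 species and 3 links.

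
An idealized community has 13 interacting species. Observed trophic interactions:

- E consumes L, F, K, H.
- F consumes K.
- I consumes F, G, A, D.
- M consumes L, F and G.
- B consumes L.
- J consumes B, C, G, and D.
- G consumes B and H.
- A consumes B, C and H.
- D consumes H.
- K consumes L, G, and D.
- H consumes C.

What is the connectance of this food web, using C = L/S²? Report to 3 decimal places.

C = 0.160

The web has S = 13 species and L = 27 feeding links.
C = L / S² = 27 / 169 = 0.1598 ≈ 0.160.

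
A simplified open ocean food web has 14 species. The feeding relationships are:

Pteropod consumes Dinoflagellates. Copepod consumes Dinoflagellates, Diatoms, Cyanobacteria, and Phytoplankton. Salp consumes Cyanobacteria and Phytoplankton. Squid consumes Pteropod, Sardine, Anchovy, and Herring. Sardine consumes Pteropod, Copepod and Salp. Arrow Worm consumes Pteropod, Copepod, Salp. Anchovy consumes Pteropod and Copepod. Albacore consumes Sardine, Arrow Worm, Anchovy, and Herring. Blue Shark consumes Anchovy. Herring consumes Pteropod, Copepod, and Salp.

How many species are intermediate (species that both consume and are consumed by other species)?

7

Intermediate species (has both prey and predators): Pteropod, Salp, Copepod, Herring, Sardine, Anchovy, Arrow Worm.
Count: 7.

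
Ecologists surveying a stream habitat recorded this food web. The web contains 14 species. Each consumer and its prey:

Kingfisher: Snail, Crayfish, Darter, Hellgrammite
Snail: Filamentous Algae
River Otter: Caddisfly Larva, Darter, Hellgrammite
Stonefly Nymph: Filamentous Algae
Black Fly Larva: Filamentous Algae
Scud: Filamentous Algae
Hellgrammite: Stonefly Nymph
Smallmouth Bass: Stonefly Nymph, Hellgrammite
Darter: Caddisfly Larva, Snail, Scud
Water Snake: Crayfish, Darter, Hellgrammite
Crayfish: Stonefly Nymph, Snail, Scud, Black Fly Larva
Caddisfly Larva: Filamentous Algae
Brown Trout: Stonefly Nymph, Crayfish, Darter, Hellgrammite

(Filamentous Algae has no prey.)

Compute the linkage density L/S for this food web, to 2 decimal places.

There are L = 29 links among S = 14 species.
L/S = 29/14 = 2.0714 ≈ 2.07.

L/S = 2.07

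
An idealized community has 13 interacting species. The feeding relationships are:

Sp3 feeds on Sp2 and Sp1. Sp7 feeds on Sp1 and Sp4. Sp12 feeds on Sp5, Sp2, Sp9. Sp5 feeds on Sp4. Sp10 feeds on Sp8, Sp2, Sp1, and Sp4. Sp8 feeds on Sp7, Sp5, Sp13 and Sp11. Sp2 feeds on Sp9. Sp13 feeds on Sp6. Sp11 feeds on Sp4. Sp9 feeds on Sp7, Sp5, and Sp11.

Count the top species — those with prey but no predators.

3

Top species (has prey, but nothing eats it): Sp3, Sp12, Sp10.
Count: 3.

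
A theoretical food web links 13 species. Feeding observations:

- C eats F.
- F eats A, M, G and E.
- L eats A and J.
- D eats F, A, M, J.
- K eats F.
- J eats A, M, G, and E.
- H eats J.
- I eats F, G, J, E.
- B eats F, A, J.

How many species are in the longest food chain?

3 species

One longest chain: E → F → D.
It has 3 species and 2 links.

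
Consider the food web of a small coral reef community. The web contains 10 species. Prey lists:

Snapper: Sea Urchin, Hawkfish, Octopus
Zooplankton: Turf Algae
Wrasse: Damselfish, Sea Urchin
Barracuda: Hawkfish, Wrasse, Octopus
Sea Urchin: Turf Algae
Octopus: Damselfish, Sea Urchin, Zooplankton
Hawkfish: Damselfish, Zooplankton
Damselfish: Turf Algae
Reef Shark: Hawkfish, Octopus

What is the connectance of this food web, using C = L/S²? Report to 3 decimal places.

The web has S = 10 species and L = 18 feeding links.
C = L / S² = 18 / 100 = 0.1800 ≈ 0.180.

C = 0.180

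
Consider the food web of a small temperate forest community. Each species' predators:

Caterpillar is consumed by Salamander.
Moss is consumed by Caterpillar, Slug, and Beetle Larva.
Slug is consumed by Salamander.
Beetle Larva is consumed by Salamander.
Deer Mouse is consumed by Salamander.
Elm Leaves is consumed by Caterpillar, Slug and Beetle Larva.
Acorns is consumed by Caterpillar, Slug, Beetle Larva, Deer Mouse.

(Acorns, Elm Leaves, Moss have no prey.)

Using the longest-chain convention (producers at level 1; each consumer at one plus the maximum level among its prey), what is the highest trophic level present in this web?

Producers (level 1): Acorns, Elm Leaves, Moss.
Acorns → Beetle Larva → Salamander gives Salamander level 3.
No species has a prey at level 3, so no species reaches level 4.

3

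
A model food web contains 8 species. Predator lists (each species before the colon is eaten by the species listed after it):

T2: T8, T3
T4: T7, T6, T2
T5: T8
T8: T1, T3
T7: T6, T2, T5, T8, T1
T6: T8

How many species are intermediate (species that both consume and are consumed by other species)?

5

Intermediate species (has both prey and predators): T7, T6, T2, T5, T8.
Count: 5.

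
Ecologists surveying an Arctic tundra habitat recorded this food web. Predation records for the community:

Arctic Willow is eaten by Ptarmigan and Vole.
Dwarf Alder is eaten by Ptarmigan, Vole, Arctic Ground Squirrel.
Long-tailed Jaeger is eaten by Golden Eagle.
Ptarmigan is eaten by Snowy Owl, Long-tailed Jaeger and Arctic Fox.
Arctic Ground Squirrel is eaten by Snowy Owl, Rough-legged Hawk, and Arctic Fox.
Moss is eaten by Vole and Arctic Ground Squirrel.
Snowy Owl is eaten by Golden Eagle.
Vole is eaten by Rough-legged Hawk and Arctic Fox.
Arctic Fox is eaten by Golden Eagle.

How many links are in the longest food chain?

One longest chain: Arctic Willow → Ptarmigan → Long-tailed Jaeger → Golden Eagle.
It has 4 species and 3 links.

3 links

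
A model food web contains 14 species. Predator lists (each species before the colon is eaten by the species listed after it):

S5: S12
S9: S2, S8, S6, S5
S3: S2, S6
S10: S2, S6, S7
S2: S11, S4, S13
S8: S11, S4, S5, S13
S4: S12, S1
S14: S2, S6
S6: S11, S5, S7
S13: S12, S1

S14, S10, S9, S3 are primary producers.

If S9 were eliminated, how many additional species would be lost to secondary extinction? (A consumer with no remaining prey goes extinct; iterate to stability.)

Remove S9.
Round 1: S8 (all prey gone) → extinct.
No further losses. Total secondary extinctions: 1.

1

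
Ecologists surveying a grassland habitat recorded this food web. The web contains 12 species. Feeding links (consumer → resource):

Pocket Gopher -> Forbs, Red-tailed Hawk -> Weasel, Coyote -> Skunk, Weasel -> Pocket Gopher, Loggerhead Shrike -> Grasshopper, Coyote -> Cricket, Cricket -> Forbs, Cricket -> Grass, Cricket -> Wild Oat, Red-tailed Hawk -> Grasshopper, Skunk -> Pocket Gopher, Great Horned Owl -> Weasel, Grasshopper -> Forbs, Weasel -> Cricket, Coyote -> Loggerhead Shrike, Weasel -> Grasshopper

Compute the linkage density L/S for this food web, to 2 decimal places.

L/S = 1.33

There are L = 16 links among S = 12 species.
L/S = 16/12 = 1.3333 ≈ 1.33.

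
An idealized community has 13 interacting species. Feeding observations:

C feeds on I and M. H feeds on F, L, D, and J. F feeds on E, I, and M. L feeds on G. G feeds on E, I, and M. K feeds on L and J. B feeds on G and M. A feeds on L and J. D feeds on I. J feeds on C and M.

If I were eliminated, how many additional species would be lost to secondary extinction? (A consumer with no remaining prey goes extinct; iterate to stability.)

Remove I.
Round 1: D (all prey gone) → extinct.
No further losses. Total secondary extinctions: 1.

1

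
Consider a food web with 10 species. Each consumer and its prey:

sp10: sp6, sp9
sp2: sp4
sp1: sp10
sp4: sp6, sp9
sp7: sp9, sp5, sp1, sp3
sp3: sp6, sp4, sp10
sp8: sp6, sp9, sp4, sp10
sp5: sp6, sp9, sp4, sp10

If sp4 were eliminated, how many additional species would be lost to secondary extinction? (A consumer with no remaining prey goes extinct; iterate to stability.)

Remove sp4.
Round 1: sp2 (all prey gone) → extinct.
No further losses. Total secondary extinctions: 1.

1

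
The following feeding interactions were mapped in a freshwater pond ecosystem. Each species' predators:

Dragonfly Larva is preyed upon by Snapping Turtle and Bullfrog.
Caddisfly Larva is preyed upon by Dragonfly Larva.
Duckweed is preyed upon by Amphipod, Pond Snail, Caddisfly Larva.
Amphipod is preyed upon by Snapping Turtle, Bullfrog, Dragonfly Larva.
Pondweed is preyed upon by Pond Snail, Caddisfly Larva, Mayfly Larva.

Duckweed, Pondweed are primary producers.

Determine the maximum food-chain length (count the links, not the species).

One longest chain: Duckweed → Caddisfly Larva → Dragonfly Larva → Bullfrog.
It has 4 species and 3 links.

3 links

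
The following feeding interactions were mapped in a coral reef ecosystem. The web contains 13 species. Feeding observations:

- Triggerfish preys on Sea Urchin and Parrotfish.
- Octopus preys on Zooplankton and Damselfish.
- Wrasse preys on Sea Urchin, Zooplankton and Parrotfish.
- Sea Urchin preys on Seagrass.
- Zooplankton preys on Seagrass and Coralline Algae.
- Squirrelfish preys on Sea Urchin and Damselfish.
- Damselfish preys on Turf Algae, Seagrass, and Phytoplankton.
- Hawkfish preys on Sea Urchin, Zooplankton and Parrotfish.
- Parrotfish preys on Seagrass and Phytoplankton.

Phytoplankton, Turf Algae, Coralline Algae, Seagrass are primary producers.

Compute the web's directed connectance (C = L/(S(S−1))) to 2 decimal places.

C = 0.13

The web has S = 13 species and L = 20 feeding links.
C = L / (S(S−1)) = 20 / 156 = 0.1282 ≈ 0.13.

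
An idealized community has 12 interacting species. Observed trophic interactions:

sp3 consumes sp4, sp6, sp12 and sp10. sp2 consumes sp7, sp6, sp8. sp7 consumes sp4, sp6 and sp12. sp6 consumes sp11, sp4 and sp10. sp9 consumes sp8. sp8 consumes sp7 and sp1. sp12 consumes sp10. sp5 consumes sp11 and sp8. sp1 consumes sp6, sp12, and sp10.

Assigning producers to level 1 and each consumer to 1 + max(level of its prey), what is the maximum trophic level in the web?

Producers (level 1): sp11, sp4, sp10.
sp11 → sp6 → sp1 → sp8 → sp2 gives sp2 level 5.
No species has a prey at level 5, so no species reaches level 6.

5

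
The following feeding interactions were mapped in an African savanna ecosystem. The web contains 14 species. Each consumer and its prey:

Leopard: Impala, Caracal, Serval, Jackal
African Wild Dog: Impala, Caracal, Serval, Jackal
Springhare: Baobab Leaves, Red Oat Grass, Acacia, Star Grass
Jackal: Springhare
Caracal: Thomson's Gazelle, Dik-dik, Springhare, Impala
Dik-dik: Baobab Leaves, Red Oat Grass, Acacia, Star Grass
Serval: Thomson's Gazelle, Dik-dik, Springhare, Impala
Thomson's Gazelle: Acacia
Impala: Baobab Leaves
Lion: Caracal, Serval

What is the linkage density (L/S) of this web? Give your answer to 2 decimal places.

There are L = 29 links among S = 14 species.
L/S = 29/14 = 2.0714 ≈ 2.07.

L/S = 2.07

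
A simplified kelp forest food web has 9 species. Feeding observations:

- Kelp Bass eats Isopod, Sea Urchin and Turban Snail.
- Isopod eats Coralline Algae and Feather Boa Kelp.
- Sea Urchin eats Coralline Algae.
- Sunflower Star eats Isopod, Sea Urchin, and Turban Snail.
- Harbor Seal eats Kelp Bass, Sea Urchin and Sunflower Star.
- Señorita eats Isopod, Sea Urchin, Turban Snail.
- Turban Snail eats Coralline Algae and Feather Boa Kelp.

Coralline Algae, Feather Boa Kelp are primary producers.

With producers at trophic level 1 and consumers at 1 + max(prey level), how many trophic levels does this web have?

Producers (level 1): Coralline Algae, Feather Boa Kelp.
Coralline Algae → Sea Urchin → Sunflower Star → Harbor Seal gives Harbor Seal level 4.
No species has a prey at level 4, so no species reaches level 5.

4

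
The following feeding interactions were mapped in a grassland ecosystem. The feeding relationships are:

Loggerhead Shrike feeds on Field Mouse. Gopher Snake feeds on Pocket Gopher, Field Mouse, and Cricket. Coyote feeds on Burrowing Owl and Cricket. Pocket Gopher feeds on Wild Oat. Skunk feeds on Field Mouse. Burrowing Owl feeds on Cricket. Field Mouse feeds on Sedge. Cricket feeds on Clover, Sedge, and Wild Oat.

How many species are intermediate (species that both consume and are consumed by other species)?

4

Intermediate species (has both prey and predators): Cricket, Field Mouse, Pocket Gopher, Burrowing Owl.
Count: 4.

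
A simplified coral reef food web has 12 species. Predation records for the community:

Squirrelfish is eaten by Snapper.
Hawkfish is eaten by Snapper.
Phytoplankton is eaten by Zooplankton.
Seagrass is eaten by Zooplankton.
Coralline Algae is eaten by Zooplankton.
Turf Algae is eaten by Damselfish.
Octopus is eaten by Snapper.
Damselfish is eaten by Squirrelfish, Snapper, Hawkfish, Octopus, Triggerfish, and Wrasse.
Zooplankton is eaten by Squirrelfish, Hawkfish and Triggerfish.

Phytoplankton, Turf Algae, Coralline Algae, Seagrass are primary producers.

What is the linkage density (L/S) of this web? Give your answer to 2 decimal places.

L/S = 1.33

There are L = 16 links among S = 12 species.
L/S = 16/12 = 1.3333 ≈ 1.33.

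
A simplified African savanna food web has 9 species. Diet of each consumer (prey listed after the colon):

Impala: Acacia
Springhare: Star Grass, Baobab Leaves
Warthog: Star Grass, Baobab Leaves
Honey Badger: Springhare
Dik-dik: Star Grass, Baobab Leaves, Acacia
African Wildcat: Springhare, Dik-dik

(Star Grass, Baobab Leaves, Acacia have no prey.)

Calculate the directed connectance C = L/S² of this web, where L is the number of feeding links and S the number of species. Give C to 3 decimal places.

C = 0.136

The web has S = 9 species and L = 11 feeding links.
C = L / S² = 11 / 81 = 0.1358 ≈ 0.136.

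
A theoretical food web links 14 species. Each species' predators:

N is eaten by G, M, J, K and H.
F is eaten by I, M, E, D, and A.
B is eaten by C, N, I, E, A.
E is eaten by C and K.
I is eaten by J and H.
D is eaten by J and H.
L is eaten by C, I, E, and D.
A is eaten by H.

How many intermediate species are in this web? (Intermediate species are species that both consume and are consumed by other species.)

5

Intermediate species (has both prey and predators): E, A, I, N, D.
Count: 5.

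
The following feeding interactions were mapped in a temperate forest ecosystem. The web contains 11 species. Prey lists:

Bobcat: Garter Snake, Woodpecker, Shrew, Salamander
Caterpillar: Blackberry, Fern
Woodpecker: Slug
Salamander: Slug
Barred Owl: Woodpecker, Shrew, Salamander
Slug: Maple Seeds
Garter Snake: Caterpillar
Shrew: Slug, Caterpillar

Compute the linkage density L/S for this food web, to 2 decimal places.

L/S = 1.36

There are L = 15 links among S = 11 species.
L/S = 15/11 = 1.3636 ≈ 1.36.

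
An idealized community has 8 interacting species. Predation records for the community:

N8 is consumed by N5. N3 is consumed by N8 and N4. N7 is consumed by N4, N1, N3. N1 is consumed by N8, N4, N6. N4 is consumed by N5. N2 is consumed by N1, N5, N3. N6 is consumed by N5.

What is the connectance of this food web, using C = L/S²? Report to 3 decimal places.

The web has S = 8 species and L = 14 feeding links.
C = L / S² = 14 / 64 = 0.2188 ≈ 0.219.

C = 0.219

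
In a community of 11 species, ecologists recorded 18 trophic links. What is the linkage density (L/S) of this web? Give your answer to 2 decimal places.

There are L = 18 links among S = 11 species.
L/S = 18/11 = 1.6364 ≈ 1.64.

L/S = 1.64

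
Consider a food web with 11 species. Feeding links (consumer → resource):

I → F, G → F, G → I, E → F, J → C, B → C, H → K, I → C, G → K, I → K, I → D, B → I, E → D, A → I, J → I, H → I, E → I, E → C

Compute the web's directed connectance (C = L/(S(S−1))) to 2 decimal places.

The web has S = 11 species and L = 18 feeding links.
C = L / (S(S−1)) = 18 / 110 = 0.1636 ≈ 0.16.

C = 0.16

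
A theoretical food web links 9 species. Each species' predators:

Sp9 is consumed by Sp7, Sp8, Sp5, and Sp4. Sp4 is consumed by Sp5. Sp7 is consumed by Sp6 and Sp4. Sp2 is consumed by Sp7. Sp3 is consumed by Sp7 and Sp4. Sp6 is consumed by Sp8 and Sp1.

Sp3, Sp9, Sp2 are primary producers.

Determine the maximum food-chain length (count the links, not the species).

3 links

One longest chain: Sp3 → Sp7 → Sp6 → Sp8.
It has 4 species and 3 links.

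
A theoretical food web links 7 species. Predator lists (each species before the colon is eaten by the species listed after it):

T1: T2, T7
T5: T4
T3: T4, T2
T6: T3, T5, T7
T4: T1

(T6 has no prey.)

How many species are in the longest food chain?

One longest chain: T6 → T3 → T4 → T1 → T2.
It has 5 species and 4 links.

5 species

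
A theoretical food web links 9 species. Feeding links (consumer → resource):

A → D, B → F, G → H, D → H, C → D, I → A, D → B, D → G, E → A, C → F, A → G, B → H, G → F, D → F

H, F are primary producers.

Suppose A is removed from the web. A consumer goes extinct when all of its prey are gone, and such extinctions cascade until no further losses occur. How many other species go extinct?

2

Remove A.
Round 1: I (all prey gone), E (all prey gone) → extinct.
No further losses. Total secondary extinctions: 2.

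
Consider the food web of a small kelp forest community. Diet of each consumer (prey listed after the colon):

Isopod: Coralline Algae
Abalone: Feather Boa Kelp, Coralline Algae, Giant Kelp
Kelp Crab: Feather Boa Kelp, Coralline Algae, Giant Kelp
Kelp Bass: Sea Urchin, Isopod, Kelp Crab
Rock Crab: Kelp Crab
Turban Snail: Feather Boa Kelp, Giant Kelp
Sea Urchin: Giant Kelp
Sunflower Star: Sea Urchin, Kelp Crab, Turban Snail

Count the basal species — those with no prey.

Basal species (no prey listed): Feather Boa Kelp, Coralline Algae, Giant Kelp.
Count: 3.

3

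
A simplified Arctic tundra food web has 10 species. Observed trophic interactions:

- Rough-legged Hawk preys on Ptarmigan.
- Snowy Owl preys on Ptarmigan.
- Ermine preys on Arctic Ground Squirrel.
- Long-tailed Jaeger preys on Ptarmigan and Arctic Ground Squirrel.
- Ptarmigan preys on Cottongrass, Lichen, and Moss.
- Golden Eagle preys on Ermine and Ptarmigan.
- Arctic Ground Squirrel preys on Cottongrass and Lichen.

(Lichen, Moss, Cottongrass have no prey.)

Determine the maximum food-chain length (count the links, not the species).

3 links

One longest chain: Lichen → Arctic Ground Squirrel → Ermine → Golden Eagle.
It has 4 species and 3 links.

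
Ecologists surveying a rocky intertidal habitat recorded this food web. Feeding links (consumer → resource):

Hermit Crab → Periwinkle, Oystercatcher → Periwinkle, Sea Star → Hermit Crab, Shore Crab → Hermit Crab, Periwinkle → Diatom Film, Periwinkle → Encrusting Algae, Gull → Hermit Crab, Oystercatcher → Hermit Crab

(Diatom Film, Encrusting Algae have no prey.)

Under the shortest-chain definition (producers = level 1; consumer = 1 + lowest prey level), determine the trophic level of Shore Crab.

Diatom Film is a producer → level 1.
Periwinkle eats Diatom Film → level 2.
Hermit Crab eats Periwinkle → level 3.
Shore Crab eats Hermit Crab → level 4.
No prey of Shore Crab is below level 3, so 4 is the minimum.

Trophic level 4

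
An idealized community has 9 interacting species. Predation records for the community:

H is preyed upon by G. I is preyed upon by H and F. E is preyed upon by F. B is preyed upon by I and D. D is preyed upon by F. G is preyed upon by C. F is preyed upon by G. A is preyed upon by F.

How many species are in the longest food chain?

5 species

One longest chain: B → I → H → G → C.
It has 5 species and 4 links.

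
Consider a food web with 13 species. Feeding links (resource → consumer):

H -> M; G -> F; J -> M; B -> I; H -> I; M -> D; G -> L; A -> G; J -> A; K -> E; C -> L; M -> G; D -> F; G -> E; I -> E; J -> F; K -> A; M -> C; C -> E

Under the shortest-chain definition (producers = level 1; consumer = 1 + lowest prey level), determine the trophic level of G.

K is a producer → level 1.
A eats K → level 2.
G eats A → level 3.
No prey of G is below level 2, so 3 is the minimum.

Trophic level 3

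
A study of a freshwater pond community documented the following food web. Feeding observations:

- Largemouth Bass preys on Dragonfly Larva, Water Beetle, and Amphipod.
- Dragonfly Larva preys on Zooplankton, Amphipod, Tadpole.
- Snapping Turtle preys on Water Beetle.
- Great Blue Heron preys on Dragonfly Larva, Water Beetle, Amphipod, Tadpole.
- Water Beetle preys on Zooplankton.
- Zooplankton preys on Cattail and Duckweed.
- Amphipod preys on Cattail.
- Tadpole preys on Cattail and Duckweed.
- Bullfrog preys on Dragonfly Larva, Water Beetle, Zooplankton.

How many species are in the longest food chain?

4 species

One longest chain: Cattail → Zooplankton → Water Beetle → Largemouth Bass.
It has 4 species and 3 links.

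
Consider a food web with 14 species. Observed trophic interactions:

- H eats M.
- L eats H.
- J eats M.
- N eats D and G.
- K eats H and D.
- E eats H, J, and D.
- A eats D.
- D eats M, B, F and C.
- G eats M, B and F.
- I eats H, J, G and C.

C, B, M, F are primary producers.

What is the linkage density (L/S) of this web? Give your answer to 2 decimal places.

There are L = 22 links among S = 14 species.
L/S = 22/14 = 1.5714 ≈ 1.57.

L/S = 1.57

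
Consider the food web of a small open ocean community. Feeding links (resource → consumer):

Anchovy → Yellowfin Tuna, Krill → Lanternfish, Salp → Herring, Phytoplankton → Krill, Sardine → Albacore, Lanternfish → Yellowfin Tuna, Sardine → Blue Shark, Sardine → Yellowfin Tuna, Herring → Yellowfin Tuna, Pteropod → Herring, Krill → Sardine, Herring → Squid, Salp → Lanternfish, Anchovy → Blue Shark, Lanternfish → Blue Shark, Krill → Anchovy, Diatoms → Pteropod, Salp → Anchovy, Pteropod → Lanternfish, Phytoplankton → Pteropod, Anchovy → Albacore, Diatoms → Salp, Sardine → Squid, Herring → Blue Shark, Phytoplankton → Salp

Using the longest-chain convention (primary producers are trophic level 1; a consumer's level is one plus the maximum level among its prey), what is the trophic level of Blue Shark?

Trophic level 4

Phytoplankton is a producer → level 1.
Krill eats Phytoplankton → level 2.
Sardine eats Krill → level 3.
Blue Shark eats Sardine (level 3); other prey at levels: Herring 3, Anchovy 3, Lanternfish 3 → level 4.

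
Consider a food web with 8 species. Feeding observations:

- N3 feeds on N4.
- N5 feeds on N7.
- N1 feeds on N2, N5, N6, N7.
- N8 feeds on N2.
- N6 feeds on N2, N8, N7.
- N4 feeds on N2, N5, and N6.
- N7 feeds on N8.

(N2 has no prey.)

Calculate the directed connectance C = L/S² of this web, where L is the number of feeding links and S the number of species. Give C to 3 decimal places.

C = 0.219

The web has S = 8 species and L = 14 feeding links.
C = L / S² = 14 / 64 = 0.2188 ≈ 0.219.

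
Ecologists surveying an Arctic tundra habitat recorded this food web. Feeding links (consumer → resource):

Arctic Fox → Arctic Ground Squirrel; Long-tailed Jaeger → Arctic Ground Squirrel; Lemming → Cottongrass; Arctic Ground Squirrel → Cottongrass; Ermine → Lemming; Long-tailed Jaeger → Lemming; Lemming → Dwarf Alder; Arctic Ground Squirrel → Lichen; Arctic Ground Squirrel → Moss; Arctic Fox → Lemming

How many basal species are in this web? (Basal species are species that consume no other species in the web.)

Basal species (no prey listed): Cottongrass, Dwarf Alder, Moss, Lichen.
Count: 4.

4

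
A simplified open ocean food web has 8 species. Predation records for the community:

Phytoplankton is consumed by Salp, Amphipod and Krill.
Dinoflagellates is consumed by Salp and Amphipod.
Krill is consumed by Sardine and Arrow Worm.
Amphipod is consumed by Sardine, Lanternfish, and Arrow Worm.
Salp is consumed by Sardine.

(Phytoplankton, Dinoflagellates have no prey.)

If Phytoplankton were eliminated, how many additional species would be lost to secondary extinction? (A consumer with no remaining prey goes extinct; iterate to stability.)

Remove Phytoplankton.
Round 1: Krill (all prey gone) → extinct.
No further losses. Total secondary extinctions: 1.

1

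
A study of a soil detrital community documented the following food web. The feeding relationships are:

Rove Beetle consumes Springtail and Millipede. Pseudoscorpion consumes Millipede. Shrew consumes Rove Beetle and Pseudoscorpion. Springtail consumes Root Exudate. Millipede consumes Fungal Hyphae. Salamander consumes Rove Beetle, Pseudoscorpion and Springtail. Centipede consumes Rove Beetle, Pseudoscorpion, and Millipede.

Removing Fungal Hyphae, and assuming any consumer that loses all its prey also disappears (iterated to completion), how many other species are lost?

2

Remove Fungal Hyphae.
Round 1: Millipede (all prey gone) → extinct.
Round 2: Pseudoscorpion (all prey gone) → extinct.
No further losses. Total secondary extinctions: 2.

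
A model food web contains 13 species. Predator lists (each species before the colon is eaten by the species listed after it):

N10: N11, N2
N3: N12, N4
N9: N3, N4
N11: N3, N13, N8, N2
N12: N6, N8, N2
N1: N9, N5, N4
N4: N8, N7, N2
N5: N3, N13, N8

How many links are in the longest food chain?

One longest chain: N1 → N9 → N3 → N12 → N6.
It has 5 species and 4 links.

4 links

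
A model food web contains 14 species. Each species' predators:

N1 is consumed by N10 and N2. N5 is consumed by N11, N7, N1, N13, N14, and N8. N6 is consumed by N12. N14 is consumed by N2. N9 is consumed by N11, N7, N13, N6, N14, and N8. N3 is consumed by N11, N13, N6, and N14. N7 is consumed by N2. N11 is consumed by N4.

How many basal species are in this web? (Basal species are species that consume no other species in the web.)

3

Basal species (no prey listed): N3, N5, N9.
Count: 3.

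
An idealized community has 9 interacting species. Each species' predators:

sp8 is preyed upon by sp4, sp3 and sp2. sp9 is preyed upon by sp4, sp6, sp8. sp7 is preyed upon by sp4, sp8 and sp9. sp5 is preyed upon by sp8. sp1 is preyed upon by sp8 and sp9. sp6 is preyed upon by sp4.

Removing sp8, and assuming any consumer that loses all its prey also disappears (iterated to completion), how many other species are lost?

Remove sp8.
Round 1: sp3 (all prey gone), sp2 (all prey gone) → extinct.
No further losses. Total secondary extinctions: 2.

2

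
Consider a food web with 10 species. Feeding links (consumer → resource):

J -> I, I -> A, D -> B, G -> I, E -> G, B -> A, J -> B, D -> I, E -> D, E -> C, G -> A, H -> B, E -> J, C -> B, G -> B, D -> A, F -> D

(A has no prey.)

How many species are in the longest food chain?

4 species

One longest chain: A → I → D → F.
It has 4 species and 3 links.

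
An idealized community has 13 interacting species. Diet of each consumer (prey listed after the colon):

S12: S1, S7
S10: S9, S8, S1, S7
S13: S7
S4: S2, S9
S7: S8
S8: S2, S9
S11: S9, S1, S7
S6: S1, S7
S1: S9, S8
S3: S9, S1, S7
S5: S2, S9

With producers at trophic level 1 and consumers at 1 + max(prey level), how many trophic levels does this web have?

4

Producers (level 1): S2, S9.
S2 → S8 → S1 → S11 gives S11 level 4.
No species has a prey at level 4, so no species reaches level 5.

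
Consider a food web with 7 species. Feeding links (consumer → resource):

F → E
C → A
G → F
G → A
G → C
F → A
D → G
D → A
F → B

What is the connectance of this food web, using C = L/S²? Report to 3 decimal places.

C = 0.184

The web has S = 7 species and L = 9 feeding links.
C = L / S² = 9 / 49 = 0.1837 ≈ 0.184.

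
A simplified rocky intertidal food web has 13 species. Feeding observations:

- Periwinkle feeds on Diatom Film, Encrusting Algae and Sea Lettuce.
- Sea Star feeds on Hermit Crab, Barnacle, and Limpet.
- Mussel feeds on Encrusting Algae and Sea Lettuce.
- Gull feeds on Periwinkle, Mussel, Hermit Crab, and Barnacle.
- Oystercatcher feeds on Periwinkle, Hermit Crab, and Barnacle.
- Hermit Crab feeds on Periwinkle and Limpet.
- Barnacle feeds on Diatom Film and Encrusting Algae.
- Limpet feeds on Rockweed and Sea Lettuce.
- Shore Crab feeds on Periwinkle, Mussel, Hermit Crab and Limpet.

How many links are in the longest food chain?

3 links

One longest chain: Encrusting Algae → Periwinkle → Hermit Crab → Oystercatcher.
It has 4 species and 3 links.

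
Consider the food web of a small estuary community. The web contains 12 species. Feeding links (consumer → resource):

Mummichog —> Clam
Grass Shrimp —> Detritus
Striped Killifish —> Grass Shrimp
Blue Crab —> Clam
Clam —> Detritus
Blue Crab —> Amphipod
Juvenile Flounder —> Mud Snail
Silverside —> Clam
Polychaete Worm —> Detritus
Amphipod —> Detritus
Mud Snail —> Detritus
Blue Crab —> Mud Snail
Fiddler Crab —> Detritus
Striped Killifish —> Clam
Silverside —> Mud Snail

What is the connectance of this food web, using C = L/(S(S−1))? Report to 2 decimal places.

C = 0.11

The web has S = 12 species and L = 15 feeding links.
C = L / (S(S−1)) = 15 / 132 = 0.1136 ≈ 0.11.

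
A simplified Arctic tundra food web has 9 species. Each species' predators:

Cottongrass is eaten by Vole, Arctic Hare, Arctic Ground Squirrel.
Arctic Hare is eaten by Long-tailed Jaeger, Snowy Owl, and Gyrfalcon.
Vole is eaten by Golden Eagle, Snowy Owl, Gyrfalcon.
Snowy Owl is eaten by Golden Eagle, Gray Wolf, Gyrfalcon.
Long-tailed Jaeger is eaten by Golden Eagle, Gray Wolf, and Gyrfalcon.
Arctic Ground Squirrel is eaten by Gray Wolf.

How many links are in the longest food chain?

One longest chain: Cottongrass → Arctic Hare → Long-tailed Jaeger → Gyrfalcon.
It has 4 species and 3 links.

3 links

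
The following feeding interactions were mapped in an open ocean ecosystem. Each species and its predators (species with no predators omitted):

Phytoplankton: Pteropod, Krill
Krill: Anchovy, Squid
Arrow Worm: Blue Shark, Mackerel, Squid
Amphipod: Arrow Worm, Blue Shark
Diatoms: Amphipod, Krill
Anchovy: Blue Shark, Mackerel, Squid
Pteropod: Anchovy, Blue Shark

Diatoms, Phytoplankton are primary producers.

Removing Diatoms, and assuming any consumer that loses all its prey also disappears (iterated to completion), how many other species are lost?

Remove Diatoms.
Round 1: Amphipod (all prey gone) → extinct.
Round 2: Arrow Worm (all prey gone) → extinct.
No further losses. Total secondary extinctions: 2.

2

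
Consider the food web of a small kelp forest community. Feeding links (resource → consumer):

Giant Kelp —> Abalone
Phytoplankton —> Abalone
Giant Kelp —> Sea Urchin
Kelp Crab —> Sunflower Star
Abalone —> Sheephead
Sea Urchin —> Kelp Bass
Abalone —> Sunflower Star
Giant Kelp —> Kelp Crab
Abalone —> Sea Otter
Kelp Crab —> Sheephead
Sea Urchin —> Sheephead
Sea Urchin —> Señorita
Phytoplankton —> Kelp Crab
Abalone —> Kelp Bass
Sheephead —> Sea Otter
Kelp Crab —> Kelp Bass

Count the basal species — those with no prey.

2

Basal species (no prey listed): Phytoplankton, Giant Kelp.
Count: 2.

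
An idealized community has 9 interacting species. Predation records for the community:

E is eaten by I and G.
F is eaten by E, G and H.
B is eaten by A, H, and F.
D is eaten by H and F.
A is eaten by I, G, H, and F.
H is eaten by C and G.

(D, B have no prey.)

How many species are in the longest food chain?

One longest chain: B → A → F → H → C.
It has 5 species and 4 links.

5 species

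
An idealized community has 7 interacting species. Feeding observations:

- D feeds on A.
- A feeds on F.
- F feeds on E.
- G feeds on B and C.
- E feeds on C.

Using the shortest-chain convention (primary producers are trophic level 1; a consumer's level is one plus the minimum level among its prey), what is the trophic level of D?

Trophic level 5

C is a producer → level 1.
E eats C → level 2.
F eats E → level 3.
A eats F → level 4.
D eats A → level 5.
No prey of D is below level 4, so 5 is the minimum.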